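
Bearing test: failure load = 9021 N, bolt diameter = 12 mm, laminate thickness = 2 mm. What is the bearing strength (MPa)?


sigma_br = F/(d*h) = 9021/(12*2) = 375.9 MPa

375.9 MPa


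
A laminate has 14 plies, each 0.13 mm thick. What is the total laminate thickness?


h = n * t_ply = 14 * 0.13 = 1.82 mm

1.82 mm


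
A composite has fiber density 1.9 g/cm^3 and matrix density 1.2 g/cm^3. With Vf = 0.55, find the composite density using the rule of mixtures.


rho_c = rho_f*Vf + rho_m*(1-Vf) = 1.9*0.55 + 1.2*0.45 = 1.585 g/cm^3

1.585 g/cm^3


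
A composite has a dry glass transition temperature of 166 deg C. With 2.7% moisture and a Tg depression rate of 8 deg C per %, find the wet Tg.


Tg_wet = Tg_dry - k*moisture = 166 - 8*2.7 = 144.4 deg C

144.4 deg C


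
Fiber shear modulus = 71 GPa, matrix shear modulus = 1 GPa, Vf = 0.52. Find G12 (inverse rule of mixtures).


1/G12 = Vf/Gf + (1-Vf)/Gm = 0.52/71 + 0.48/1
G12 = 2.05 GPa

2.05 GPa


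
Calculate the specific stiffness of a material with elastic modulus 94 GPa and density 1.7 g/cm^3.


Specific stiffness = E/rho = 94/1.7 = 55.3 GPa/(g/cm^3)

55.3 GPa/(g/cm^3)


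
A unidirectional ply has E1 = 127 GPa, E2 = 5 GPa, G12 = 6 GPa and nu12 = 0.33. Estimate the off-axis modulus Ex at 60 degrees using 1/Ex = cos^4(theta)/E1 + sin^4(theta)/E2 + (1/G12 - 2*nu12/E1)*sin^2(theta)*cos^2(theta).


cos^4(60) = 0.0625, sin^4(60) = 0.5625, sin^2(60)*cos^2(60) = 0.1875
1/G12 - 2*nu12/E1 = 1/6 - 2*0.33/127 = 0.16147 GPa^-1
1/Ex = 0.0625/127 + 0.5625/5 + 0.16147*0.1875 = 0.1432677 GPa^-1
Ex = 6.98 GPa

6.98 GPa


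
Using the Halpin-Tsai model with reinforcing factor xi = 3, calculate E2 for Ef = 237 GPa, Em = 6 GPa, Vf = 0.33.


eta = (Ef/Em - 1)/(Ef/Em + xi) = (39.5 - 1)/(39.5 + 3) = 0.9059
E2 = Em*(1+xi*eta*Vf)/(1-eta*Vf) = 16.23 GPa

16.23 GPa


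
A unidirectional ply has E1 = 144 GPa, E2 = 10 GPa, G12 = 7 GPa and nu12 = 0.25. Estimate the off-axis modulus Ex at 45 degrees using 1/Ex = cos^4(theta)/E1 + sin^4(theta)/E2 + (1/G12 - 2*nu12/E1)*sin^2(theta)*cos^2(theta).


cos^4(45) = 0.25, sin^4(45) = 0.25, sin^2(45)*cos^2(45) = 0.25
1/G12 - 2*nu12/E1 = 1/7 - 2*0.25/144 = 0.139385 GPa^-1
1/Ex = 0.25/144 + 0.25/10 + 0.139385*0.25 = 0.0615823 GPa^-1
Ex = 16.24 GPa

16.24 GPa


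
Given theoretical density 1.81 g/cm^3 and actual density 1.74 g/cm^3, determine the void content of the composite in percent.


Void% = (rho_theo - rho_actual)/rho_theo * 100 = (1.81 - 1.74)/1.81 * 100 = 3.87%

3.87%


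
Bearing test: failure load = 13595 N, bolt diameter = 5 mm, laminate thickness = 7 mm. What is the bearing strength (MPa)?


sigma_br = F/(d*h) = 13595/(5*7) = 388.4 MPa

388.4 MPa


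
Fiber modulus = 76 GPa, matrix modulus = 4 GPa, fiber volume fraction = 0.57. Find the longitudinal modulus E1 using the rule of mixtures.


E1 = Ef*Vf + Em*(1-Vf) = 76*0.57 + 4*0.43 = 45.04 GPa

45.04 GPa


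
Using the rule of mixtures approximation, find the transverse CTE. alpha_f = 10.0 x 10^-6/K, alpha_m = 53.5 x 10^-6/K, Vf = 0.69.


alpha_2 = alpha_f*Vf + alpha_m*(1-Vf) = 10.0*0.69 + 53.5*0.31 = 23.5 x 10^-6/K

23.5 x 10^-6/K


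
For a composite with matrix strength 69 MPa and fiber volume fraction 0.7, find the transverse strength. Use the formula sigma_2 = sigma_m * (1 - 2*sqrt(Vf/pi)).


factor = 1 - 2*sqrt(0.7/pi) = 0.0559
sigma_2 = 69 * 0.0559 = 3.86 MPa

3.86 MPa


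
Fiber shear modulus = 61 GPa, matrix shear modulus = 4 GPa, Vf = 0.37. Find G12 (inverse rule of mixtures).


1/G12 = Vf/Gf + (1-Vf)/Gm = 0.37/61 + 0.63/4
G12 = 6.11 GPa

6.11 GPa


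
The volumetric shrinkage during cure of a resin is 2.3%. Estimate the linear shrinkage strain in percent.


Linear shrinkage ≈ vol_shrink/3 = 2.3/3 = 0.767%

0.767%


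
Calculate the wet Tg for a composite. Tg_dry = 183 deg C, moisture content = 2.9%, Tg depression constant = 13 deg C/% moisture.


Tg_wet = Tg_dry - k*moisture = 183 - 13*2.9 = 145.3 deg C

145.3 deg C


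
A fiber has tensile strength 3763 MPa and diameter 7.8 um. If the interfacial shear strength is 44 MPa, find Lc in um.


Lc = sigma_f * d / (2 * tau_i) = 3763 * 7.8 / (2 * 44) = 333.5 um

333.5 um


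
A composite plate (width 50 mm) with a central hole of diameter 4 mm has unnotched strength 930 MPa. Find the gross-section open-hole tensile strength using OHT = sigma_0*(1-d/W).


OHT = sigma_0*(1-d/W) = 930*(1-4/50) = 855.6 MPa

855.6 MPa


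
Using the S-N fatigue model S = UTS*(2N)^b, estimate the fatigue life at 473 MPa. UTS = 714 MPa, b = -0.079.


N = 0.5 * (S/UTS)^(1/b) = 0.5 * (473/714)^(1/-0.079) = 91.7763 cycles

91.7763 cycles


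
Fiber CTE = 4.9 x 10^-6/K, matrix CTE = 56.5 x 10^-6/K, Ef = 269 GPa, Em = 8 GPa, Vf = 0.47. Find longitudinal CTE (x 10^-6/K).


E1 = Ef*Vf + Em*(1-Vf) = 130.67
alpha_1 = (alpha_f*Ef*Vf + alpha_m*Em*(1-Vf))/E1 = 6.57 x 10^-6/K

6.57 x 10^-6/K


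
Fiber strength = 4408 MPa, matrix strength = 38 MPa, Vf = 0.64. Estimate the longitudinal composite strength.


sigma_1 = sigma_f*Vf + sigma_m*(1-Vf) = 4408*0.64 + 38*0.36 = 2834.8 MPa

2834.8 MPa


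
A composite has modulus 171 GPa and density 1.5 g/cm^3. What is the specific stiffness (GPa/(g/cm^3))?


Specific stiffness = E/rho = 171/1.5 = 114.0 GPa/(g/cm^3)

114.0 GPa/(g/cm^3)


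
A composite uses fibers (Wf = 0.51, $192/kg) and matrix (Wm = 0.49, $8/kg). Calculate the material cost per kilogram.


Cost = cost_f*Wf + cost_m*Wm = 192*0.51 + 8*0.49 = $101.84/kg

$101.84/kg


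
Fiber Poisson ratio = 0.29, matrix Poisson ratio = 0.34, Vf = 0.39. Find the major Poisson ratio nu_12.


nu_12 = nu_f*Vf + nu_m*(1-Vf) = 0.29*0.39 + 0.34*0.61 = 0.3205

0.3205


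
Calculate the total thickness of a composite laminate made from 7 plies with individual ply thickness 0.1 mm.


h = n * t_ply = 7 * 0.1 = 0.7 mm

0.7 mm


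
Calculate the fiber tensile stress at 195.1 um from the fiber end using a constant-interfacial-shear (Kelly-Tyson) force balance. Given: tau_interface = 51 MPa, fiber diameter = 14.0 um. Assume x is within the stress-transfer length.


Force balance: sigma_f * (pi*d^2/4) = tau * (pi*d) * x  ->  sigma_f = 4 * tau * x / d
sigma_f = 4 * 51 * 195.1 / 14.0 = 2842.9 MPa

2842.9 MPa


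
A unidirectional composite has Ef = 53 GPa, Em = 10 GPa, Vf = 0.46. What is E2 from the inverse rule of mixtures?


1/E2 = Vf/Ef + (1-Vf)/Em = 0.46/53 + 0.54/10
E2 = 15.95 GPa

15.95 GPa


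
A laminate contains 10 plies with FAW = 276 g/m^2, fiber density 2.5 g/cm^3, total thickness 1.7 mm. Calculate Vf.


Vf = n * FAW / (rho_f * h * 1000) = 10 * 276 / (2.5 * 1.7 * 1000) = 0.6494

0.6494


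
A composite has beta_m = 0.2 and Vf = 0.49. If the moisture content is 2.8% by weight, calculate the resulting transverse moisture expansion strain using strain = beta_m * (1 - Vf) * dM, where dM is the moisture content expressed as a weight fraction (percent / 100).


dM = 2.8/100 = 0.028
strain = beta_m * (1-Vf) * dM = 0.2 * 0.51 * 0.028 = 0.002856

0.002856


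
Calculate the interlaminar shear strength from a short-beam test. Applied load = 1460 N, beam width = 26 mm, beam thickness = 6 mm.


ILSS = 3F/(4bh) = 3*1460/(4*26*6) = 7.02 MPa

7.02 MPa


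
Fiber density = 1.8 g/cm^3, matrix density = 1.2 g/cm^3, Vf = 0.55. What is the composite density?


rho_c = rho_f*Vf + rho_m*(1-Vf) = 1.8*0.55 + 1.2*0.45 = 1.53 g/cm^3

1.53 g/cm^3


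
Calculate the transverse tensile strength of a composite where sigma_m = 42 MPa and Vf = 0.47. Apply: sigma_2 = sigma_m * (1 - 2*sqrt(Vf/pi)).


factor = 1 - 2*sqrt(0.47/pi) = 0.2264
sigma_2 = 42 * 0.2264 = 9.51 MPa

9.51 MPa


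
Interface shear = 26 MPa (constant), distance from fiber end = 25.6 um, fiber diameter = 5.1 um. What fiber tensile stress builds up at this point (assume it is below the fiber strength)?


Force balance: sigma_f * (pi*d^2/4) = tau * (pi*d) * x  ->  sigma_f = 4 * tau * x / d
sigma_f = 4 * 26 * 25.6 / 5.1 = 522.0 MPa

522.0 MPa


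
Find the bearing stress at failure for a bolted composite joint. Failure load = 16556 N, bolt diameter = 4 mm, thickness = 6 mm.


sigma_br = F/(d*h) = 16556/(4*6) = 689.8 MPa

689.8 MPa


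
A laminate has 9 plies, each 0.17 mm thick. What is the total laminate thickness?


h = n * t_ply = 9 * 0.17 = 1.53 mm

1.53 mm


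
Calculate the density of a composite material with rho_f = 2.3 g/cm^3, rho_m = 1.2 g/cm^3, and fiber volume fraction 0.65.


rho_c = rho_f*Vf + rho_m*(1-Vf) = 2.3*0.65 + 1.2*0.35 = 1.915 g/cm^3

1.915 g/cm^3


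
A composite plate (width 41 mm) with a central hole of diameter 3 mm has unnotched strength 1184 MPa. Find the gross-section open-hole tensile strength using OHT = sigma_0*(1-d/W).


OHT = sigma_0*(1-d/W) = 1184*(1-3/41) = 1097.4 MPa

1097.4 MPa


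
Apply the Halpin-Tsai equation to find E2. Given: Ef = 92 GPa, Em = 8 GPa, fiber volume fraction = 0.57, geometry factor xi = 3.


eta = (Ef/Em - 1)/(Ef/Em + xi) = (11.5 - 1)/(11.5 + 3) = 0.7241
E2 = Em*(1+xi*eta*Vf)/(1-eta*Vf) = 30.49 GPa

30.49 GPa


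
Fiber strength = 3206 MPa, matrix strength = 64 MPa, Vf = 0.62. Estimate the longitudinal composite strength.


sigma_1 = sigma_f*Vf + sigma_m*(1-Vf) = 3206*0.62 + 64*0.38 = 2012.0 MPa

2012.0 MPa


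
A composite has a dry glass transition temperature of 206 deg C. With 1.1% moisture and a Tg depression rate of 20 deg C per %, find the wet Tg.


Tg_wet = Tg_dry - k*moisture = 206 - 20*1.1 = 184.0 deg C

184.0 deg C


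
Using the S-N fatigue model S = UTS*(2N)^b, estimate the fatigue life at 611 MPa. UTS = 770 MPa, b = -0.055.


N = 0.5 * (S/UTS)^(1/b) = 0.5 * (611/770)^(1/-0.055) = 33.5216 cycles

33.5216 cycles


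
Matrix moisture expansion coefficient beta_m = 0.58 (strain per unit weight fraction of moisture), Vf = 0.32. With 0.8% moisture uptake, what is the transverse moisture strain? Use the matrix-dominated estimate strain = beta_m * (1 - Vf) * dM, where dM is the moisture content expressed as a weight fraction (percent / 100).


dM = 0.8/100 = 0.008
strain = beta_m * (1-Vf) * dM = 0.58 * 0.68 * 0.008 = 0.0031552

0.0031552


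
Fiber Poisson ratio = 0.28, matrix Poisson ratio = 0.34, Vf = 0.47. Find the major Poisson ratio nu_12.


nu_12 = nu_f*Vf + nu_m*(1-Vf) = 0.28*0.47 + 0.34*0.53 = 0.3118

0.3118


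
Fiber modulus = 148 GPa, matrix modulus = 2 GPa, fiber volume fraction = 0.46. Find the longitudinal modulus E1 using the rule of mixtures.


E1 = Ef*Vf + Em*(1-Vf) = 148*0.46 + 2*0.54 = 69.16 GPa

69.16 GPa


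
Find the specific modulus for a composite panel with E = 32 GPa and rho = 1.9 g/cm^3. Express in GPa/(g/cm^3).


Specific stiffness = E/rho = 32/1.9 = 16.8 GPa/(g/cm^3)

16.8 GPa/(g/cm^3)


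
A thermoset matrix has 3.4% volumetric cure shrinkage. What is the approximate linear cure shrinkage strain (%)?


Linear shrinkage ≈ vol_shrink/3 = 3.4/3 = 1.133%

1.133%


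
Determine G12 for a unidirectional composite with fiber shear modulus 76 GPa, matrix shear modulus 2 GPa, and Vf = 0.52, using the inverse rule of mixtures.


1/G12 = Vf/Gf + (1-Vf)/Gm = 0.52/76 + 0.48/2
G12 = 4.05 GPa

4.05 GPa


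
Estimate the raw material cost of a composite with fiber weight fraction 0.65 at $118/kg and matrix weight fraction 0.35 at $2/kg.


Cost = cost_f*Wf + cost_m*Wm = 118*0.65 + 2*0.35 = $77.4/kg

$77.4/kg


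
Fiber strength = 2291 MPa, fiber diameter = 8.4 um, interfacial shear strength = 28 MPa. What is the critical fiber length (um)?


Lc = sigma_f * d / (2 * tau_i) = 2291 * 8.4 / (2 * 28) = 343.7 um

343.7 um


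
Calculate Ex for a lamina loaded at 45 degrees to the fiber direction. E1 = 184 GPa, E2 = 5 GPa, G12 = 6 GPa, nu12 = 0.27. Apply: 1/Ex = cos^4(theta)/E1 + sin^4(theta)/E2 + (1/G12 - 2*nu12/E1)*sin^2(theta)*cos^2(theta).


cos^4(45) = 0.25, sin^4(45) = 0.25, sin^2(45)*cos^2(45) = 0.25
1/G12 - 2*nu12/E1 = 1/6 - 2*0.27/184 = 0.163732 GPa^-1
1/Ex = 0.25/184 + 0.25/5 + 0.163732*0.25 = 0.0922917 GPa^-1
Ex = 10.84 GPa

10.84 GPa


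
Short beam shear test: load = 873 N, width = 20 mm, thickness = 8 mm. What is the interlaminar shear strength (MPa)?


ILSS = 3F/(4bh) = 3*873/(4*20*8) = 4.09 MPa

4.09 MPa


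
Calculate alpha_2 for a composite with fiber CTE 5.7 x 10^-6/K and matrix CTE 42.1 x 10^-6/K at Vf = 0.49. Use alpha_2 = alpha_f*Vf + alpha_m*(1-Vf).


alpha_2 = alpha_f*Vf + alpha_m*(1-Vf) = 5.7*0.49 + 42.1*0.51 = 24.3 x 10^-6/K

24.3 x 10^-6/K


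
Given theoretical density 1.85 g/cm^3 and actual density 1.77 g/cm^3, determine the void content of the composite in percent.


Void% = (rho_theo - rho_actual)/rho_theo * 100 = (1.85 - 1.77)/1.85 * 100 = 4.32%

4.32%


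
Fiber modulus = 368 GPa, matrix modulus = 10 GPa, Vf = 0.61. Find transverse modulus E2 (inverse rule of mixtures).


1/E2 = Vf/Ef + (1-Vf)/Em = 0.61/368 + 0.39/10
E2 = 24.6 GPa

24.6 GPa


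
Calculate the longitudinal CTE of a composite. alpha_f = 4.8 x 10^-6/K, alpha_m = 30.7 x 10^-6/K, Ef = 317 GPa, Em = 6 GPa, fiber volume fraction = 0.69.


E1 = Ef*Vf + Em*(1-Vf) = 220.59
alpha_1 = (alpha_f*Ef*Vf + alpha_m*Em*(1-Vf))/E1 = 5.02 x 10^-6/K

5.02 x 10^-6/K


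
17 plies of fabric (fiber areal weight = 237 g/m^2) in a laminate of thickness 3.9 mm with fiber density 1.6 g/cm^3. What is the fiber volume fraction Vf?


Vf = n * FAW / (rho_f * h * 1000) = 17 * 237 / (1.6 * 3.9 * 1000) = 0.6457

0.6457


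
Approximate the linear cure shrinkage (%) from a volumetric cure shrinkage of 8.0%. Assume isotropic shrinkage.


Linear shrinkage ≈ vol_shrink/3 = 8.0/3 = 2.667%

2.667%


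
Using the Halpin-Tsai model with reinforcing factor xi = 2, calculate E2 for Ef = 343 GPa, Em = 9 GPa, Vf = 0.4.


eta = (Ef/Em - 1)/(Ef/Em + xi) = (38.1111 - 1)/(38.1111 + 2) = 0.9252
E2 = Em*(1+xi*eta*Vf)/(1-eta*Vf) = 24.86 GPa

24.86 GPa


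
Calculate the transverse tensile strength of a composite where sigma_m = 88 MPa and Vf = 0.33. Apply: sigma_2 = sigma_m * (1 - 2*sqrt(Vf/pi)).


factor = 1 - 2*sqrt(0.33/pi) = 0.3518
sigma_2 = 88 * 0.3518 = 30.96 MPa

30.96 MPa


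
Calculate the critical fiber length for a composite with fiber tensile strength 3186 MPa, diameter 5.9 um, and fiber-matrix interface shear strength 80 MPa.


Lc = sigma_f * d / (2 * tau_i) = 3186 * 5.9 / (2 * 80) = 117.5 um

117.5 um


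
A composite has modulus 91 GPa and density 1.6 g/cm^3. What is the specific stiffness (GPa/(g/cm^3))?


Specific stiffness = E/rho = 91/1.6 = 56.9 GPa/(g/cm^3)

56.9 GPa/(g/cm^3)


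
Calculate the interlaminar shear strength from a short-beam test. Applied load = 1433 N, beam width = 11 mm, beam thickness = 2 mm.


ILSS = 3F/(4bh) = 3*1433/(4*11*2) = 48.85 MPa

48.85 MPa


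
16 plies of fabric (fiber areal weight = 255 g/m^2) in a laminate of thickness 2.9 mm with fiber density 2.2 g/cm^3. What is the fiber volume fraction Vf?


Vf = n * FAW / (rho_f * h * 1000) = 16 * 255 / (2.2 * 2.9 * 1000) = 0.6395

0.6395


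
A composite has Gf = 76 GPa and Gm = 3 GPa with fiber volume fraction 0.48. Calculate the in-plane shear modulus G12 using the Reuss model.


1/G12 = Vf/Gf + (1-Vf)/Gm = 0.48/76 + 0.52/3
G12 = 5.57 GPa

5.57 GPa


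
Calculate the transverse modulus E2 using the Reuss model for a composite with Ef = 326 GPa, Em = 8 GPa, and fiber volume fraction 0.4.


1/E2 = Vf/Ef + (1-Vf)/Em = 0.4/326 + 0.6/8
E2 = 13.12 GPa

13.12 GPa


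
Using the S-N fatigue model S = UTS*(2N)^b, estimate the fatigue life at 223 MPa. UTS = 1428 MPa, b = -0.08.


N = 0.5 * (S/UTS)^(1/b) = 0.5 * (223/1428)^(1/-0.08) = 6.0154e+09 cycles

6.0154e+09 cycles


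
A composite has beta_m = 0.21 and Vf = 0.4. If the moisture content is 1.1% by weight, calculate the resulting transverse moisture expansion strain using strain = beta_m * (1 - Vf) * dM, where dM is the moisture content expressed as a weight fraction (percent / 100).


dM = 1.1/100 = 0.011
strain = beta_m * (1-Vf) * dM = 0.21 * 0.6 * 0.011 = 0.001386

0.001386


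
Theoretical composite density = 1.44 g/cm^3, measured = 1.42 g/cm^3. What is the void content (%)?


Void% = (rho_theo - rho_actual)/rho_theo * 100 = (1.44 - 1.42)/1.44 * 100 = 1.39%

1.39%


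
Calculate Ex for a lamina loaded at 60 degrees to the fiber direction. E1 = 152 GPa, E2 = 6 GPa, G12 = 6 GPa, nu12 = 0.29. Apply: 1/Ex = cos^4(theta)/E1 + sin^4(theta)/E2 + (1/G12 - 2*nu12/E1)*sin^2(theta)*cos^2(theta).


cos^4(60) = 0.0625, sin^4(60) = 0.5625, sin^2(60)*cos^2(60) = 0.1875
1/G12 - 2*nu12/E1 = 1/6 - 2*0.29/152 = 0.162851 GPa^-1
1/Ex = 0.0625/152 + 0.5625/6 + 0.162851*0.1875 = 0.1246957 GPa^-1
Ex = 8.02 GPa

8.02 GPa


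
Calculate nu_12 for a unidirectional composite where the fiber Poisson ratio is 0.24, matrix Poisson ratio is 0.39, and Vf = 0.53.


nu_12 = nu_f*Vf + nu_m*(1-Vf) = 0.24*0.53 + 0.39*0.47 = 0.3105

0.3105


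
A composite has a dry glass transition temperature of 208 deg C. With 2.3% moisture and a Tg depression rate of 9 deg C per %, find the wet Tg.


Tg_wet = Tg_dry - k*moisture = 208 - 9*2.3 = 187.3 deg C

187.3 deg C


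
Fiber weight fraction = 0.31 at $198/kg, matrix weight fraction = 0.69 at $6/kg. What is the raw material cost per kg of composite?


Cost = cost_f*Wf + cost_m*Wm = 198*0.31 + 6*0.69 = $65.52/kg

$65.52/kg


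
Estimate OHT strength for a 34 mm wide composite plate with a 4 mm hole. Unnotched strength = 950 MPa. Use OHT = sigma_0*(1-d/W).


OHT = sigma_0*(1-d/W) = 950*(1-4/34) = 838.2 MPa

838.2 MPa


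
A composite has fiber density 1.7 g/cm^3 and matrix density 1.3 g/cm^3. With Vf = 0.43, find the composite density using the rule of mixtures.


rho_c = rho_f*Vf + rho_m*(1-Vf) = 1.7*0.43 + 1.3*0.57 = 1.472 g/cm^3

1.472 g/cm^3


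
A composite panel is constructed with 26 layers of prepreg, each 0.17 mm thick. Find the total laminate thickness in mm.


h = n * t_ply = 26 * 0.17 = 4.42 mm

4.42 mm


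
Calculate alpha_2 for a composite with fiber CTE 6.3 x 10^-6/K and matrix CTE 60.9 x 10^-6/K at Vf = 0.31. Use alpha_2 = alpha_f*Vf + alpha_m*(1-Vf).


alpha_2 = alpha_f*Vf + alpha_m*(1-Vf) = 6.3*0.31 + 60.9*0.69 = 44.0 x 10^-6/K

44.0 x 10^-6/K


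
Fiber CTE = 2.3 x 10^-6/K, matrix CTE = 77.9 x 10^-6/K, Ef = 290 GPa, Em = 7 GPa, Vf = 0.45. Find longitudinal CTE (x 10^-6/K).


E1 = Ef*Vf + Em*(1-Vf) = 134.35
alpha_1 = (alpha_f*Ef*Vf + alpha_m*Em*(1-Vf))/E1 = 4.47 x 10^-6/K

4.47 x 10^-6/K


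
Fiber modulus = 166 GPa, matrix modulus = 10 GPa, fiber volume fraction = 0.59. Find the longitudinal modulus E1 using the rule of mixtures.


E1 = Ef*Vf + Em*(1-Vf) = 166*0.59 + 10*0.41 = 102.04 GPa

102.04 GPa


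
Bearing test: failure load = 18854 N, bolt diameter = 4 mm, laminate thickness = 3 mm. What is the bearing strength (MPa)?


sigma_br = F/(d*h) = 18854/(4*3) = 1571.2 MPa

1571.2 MPa


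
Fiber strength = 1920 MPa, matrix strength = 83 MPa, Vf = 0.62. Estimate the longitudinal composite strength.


sigma_1 = sigma_f*Vf + sigma_m*(1-Vf) = 1920*0.62 + 83*0.38 = 1221.9 MPa

1221.9 MPa


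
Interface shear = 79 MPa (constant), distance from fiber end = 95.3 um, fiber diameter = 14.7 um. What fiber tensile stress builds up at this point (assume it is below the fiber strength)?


Force balance: sigma_f * (pi*d^2/4) = tau * (pi*d) * x  ->  sigma_f = 4 * tau * x / d
sigma_f = 4 * 79 * 95.3 / 14.7 = 2048.6 MPa

2048.6 MPa


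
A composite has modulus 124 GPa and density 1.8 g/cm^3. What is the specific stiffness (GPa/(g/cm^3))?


Specific stiffness = E/rho = 124/1.8 = 68.9 GPa/(g/cm^3)

68.9 GPa/(g/cm^3)


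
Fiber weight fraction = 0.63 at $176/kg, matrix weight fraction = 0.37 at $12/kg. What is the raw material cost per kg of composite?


Cost = cost_f*Wf + cost_m*Wm = 176*0.63 + 12*0.37 = $115.32/kg

$115.32/kg


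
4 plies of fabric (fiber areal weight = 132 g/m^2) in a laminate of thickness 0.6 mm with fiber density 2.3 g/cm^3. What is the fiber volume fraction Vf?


Vf = n * FAW / (rho_f * h * 1000) = 4 * 132 / (2.3 * 0.6 * 1000) = 0.3826

0.3826


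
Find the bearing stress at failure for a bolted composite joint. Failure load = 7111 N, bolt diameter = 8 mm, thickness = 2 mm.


sigma_br = F/(d*h) = 7111/(8*2) = 444.4 MPa

444.4 MPa


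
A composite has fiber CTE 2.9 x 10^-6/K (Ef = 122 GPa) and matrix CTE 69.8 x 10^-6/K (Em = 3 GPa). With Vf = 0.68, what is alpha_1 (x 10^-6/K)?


E1 = Ef*Vf + Em*(1-Vf) = 83.92
alpha_1 = (alpha_f*Ef*Vf + alpha_m*Em*(1-Vf))/E1 = 3.67 x 10^-6/K

3.67 x 10^-6/K


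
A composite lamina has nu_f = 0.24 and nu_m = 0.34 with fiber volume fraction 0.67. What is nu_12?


nu_12 = nu_f*Vf + nu_m*(1-Vf) = 0.24*0.67 + 0.34*0.33 = 0.273

0.273


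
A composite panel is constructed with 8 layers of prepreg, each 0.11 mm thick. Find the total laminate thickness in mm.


h = n * t_ply = 8 * 0.11 = 0.88 mm

0.88 mm


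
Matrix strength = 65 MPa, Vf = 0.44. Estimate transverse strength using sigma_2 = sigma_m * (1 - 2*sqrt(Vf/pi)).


factor = 1 - 2*sqrt(0.44/pi) = 0.2515
sigma_2 = 65 * 0.2515 = 16.35 MPa

16.35 MPa


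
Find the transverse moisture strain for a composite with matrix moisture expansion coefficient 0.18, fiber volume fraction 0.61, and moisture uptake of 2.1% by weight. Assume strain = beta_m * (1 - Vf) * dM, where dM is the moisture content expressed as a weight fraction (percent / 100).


dM = 2.1/100 = 0.021
strain = beta_m * (1-Vf) * dM = 0.18 * 0.39 * 0.021 = 0.0014742

0.0014742


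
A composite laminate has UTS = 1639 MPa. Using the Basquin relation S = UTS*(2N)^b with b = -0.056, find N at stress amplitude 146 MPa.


N = 0.5 * (S/UTS)^(1/b) = 0.5 * (146/1639)^(1/-0.056) = 2.8380e+18 cycles

2.8380e+18 cycles


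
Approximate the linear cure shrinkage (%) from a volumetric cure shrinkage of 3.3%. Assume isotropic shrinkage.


Linear shrinkage ≈ vol_shrink/3 = 3.3/3 = 1.1%

1.1%


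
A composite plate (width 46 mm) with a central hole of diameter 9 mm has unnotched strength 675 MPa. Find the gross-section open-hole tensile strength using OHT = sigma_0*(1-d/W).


OHT = sigma_0*(1-d/W) = 675*(1-9/46) = 542.9 MPa

542.9 MPa


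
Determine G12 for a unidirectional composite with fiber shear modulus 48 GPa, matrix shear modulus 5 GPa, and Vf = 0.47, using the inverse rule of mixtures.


1/G12 = Vf/Gf + (1-Vf)/Gm = 0.47/48 + 0.53/5
G12 = 8.64 GPa

8.64 GPa


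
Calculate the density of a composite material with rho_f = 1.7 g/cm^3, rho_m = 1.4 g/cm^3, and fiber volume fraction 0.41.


rho_c = rho_f*Vf + rho_m*(1-Vf) = 1.7*0.41 + 1.4*0.59 = 1.523 g/cm^3

1.523 g/cm^3


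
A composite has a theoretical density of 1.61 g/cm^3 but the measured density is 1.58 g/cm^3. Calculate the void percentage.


Void% = (rho_theo - rho_actual)/rho_theo * 100 = (1.61 - 1.58)/1.61 * 100 = 1.86%

1.86%


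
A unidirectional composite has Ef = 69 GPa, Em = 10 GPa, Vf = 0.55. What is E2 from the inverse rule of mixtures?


1/E2 = Vf/Ef + (1-Vf)/Em = 0.55/69 + 0.45/10
E2 = 18.88 GPa

18.88 GPa


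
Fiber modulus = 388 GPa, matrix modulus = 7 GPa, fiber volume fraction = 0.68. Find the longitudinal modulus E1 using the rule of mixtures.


E1 = Ef*Vf + Em*(1-Vf) = 388*0.68 + 7*0.32 = 266.08 GPa

266.08 GPa


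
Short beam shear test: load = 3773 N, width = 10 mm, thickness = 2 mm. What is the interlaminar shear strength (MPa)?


ILSS = 3F/(4bh) = 3*3773/(4*10*2) = 141.49 MPa

141.49 MPa


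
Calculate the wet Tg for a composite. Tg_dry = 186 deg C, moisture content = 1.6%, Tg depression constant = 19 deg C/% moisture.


Tg_wet = Tg_dry - k*moisture = 186 - 19*1.6 = 155.6 deg C

155.6 deg C


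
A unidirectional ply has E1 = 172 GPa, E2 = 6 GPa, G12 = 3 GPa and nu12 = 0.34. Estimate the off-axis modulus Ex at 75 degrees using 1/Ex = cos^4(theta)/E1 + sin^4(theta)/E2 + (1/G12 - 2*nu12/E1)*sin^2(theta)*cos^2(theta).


cos^4(75) = 0.004487, sin^4(75) = 0.870513, sin^2(75)*cos^2(75) = 0.0625
1/G12 - 2*nu12/E1 = 1/3 - 2*0.34/172 = 0.32938 GPa^-1
1/Ex = 0.004487/172 + 0.870513/6 + 0.32938*0.0625 = 0.1656978 GPa^-1
Ex = 6.04 GPa

6.04 GPa


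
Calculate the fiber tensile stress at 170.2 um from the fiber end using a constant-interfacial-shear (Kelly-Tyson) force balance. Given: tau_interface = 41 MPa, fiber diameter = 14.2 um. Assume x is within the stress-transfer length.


Force balance: sigma_f * (pi*d^2/4) = tau * (pi*d) * x  ->  sigma_f = 4 * tau * x / d
sigma_f = 4 * 41 * 170.2 / 14.2 = 1965.7 MPa

1965.7 MPa


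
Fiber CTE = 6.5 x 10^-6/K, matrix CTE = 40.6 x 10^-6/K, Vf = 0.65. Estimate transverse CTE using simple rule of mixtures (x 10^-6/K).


alpha_2 = alpha_f*Vf + alpha_m*(1-Vf) = 6.5*0.65 + 40.6*0.35 = 18.4 x 10^-6/K

18.4 x 10^-6/K


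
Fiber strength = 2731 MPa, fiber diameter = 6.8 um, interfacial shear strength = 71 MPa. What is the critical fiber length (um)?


Lc = sigma_f * d / (2 * tau_i) = 2731 * 6.8 / (2 * 71) = 130.8 um

130.8 um


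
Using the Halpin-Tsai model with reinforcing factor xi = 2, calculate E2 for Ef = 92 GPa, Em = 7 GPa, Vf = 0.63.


eta = (Ef/Em - 1)/(Ef/Em + xi) = (13.1429 - 1)/(13.1429 + 2) = 0.8019
E2 = Em*(1+xi*eta*Vf)/(1-eta*Vf) = 28.44 GPa

28.44 GPa


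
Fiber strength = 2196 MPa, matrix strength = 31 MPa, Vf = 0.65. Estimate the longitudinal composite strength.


sigma_1 = sigma_f*Vf + sigma_m*(1-Vf) = 2196*0.65 + 31*0.35 = 1438.3 MPa

1438.3 MPa


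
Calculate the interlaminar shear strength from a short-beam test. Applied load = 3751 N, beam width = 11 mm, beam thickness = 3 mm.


ILSS = 3F/(4bh) = 3*3751/(4*11*3) = 85.25 MPa

85.25 MPa


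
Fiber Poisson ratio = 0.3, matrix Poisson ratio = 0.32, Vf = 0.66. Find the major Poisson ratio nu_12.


nu_12 = nu_f*Vf + nu_m*(1-Vf) = 0.3*0.66 + 0.32*0.34 = 0.3068

0.3068


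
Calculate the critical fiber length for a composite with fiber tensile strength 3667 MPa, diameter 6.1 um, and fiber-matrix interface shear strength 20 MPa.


Lc = sigma_f * d / (2 * tau_i) = 3667 * 6.1 / (2 * 20) = 559.2 um

559.2 um


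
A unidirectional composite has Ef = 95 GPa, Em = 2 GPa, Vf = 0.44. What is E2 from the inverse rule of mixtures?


1/E2 = Vf/Ef + (1-Vf)/Em = 0.44/95 + 0.56/2
E2 = 3.51 GPa

3.51 GPa


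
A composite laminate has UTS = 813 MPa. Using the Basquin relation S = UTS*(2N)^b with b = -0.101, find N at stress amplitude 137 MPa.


N = 0.5 * (S/UTS)^(1/b) = 0.5 * (137/813)^(1/-0.101) = 2.2704e+07 cycles

2.2704e+07 cycles


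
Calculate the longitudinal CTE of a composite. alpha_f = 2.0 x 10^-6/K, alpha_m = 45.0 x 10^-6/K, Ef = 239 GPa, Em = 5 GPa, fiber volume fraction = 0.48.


E1 = Ef*Vf + Em*(1-Vf) = 117.32
alpha_1 = (alpha_f*Ef*Vf + alpha_m*Em*(1-Vf))/E1 = 2.95 x 10^-6/K

2.95 x 10^-6/K


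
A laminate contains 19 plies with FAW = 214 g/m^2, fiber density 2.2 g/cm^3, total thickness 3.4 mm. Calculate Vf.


Vf = n * FAW / (rho_f * h * 1000) = 19 * 214 / (2.2 * 3.4 * 1000) = 0.5436

0.5436


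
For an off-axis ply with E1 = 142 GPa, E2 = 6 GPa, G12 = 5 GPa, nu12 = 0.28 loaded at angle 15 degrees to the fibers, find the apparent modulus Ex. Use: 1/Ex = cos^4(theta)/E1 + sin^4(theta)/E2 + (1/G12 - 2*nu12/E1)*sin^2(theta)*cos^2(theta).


cos^4(15) = 0.870513, sin^4(15) = 0.004487, sin^2(15)*cos^2(15) = 0.0625
1/G12 - 2*nu12/E1 = 1/5 - 2*0.28/142 = 0.196056 GPa^-1
1/Ex = 0.870513/142 + 0.004487/6 + 0.196056*0.0625 = 0.0191318 GPa^-1
Ex = 52.27 GPa

52.27 GPa


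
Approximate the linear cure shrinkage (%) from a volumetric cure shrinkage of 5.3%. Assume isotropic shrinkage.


Linear shrinkage ≈ vol_shrink/3 = 5.3/3 = 1.767%

1.767%


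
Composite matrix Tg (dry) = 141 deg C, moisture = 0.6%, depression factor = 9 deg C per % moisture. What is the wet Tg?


Tg_wet = Tg_dry - k*moisture = 141 - 9*0.6 = 135.6 deg C

135.6 deg C


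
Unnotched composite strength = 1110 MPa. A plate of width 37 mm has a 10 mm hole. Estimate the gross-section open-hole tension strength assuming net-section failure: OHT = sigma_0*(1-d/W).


OHT = sigma_0*(1-d/W) = 1110*(1-10/37) = 810.0 MPa

810.0 MPa


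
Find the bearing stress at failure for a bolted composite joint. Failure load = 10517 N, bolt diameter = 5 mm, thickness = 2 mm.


sigma_br = F/(d*h) = 10517/(5*2) = 1051.7 MPa

1051.7 MPa


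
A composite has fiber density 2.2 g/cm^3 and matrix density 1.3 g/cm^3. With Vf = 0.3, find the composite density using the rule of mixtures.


rho_c = rho_f*Vf + rho_m*(1-Vf) = 2.2*0.3 + 1.3*0.7 = 1.57 g/cm^3

1.57 g/cm^3


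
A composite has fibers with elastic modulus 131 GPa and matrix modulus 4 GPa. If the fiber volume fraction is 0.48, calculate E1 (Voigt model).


E1 = Ef*Vf + Em*(1-Vf) = 131*0.48 + 4*0.52 = 64.96 GPa

64.96 GPa


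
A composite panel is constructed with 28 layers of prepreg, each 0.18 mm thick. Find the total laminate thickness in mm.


h = n * t_ply = 28 * 0.18 = 5.04 mm

5.04 mm


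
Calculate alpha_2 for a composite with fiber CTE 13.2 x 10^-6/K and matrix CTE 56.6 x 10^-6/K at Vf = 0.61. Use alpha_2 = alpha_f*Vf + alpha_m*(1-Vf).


alpha_2 = alpha_f*Vf + alpha_m*(1-Vf) = 13.2*0.61 + 56.6*0.39 = 30.1 x 10^-6/K

30.1 x 10^-6/K


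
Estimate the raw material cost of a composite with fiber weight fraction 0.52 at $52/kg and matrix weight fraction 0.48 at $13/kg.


Cost = cost_f*Wf + cost_m*Wm = 52*0.52 + 13*0.48 = $33.28/kg

$33.28/kg


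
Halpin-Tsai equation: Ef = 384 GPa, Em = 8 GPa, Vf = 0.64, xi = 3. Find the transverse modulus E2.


eta = (Ef/Em - 1)/(Ef/Em + xi) = (48.0 - 1)/(48.0 + 3) = 0.9216
E2 = Em*(1+xi*eta*Vf)/(1-eta*Vf) = 54.01 GPa

54.01 GPa


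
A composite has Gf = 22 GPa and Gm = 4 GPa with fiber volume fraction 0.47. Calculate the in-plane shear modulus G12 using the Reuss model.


1/G12 = Vf/Gf + (1-Vf)/Gm = 0.47/22 + 0.53/4
G12 = 6.5 GPa

6.5 GPa


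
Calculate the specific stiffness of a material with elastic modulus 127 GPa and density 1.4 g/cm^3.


Specific stiffness = E/rho = 127/1.4 = 90.7 GPa/(g/cm^3)

90.7 GPa/(g/cm^3)


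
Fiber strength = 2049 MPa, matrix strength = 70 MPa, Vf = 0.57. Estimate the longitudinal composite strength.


sigma_1 = sigma_f*Vf + sigma_m*(1-Vf) = 2049*0.57 + 70*0.43 = 1198.0 MPa

1198.0 MPa


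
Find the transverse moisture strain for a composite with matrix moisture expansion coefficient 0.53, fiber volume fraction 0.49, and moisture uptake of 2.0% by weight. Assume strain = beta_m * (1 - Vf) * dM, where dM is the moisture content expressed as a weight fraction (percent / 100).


dM = 2.0/100 = 0.02
strain = beta_m * (1-Vf) * dM = 0.53 * 0.51 * 0.02 = 0.005406

0.005406


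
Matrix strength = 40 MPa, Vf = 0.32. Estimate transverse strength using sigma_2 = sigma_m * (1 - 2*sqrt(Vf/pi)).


factor = 1 - 2*sqrt(0.32/pi) = 0.3617
sigma_2 = 40 * 0.3617 = 14.47 MPa

14.47 MPa


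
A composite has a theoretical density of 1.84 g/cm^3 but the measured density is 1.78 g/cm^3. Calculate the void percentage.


Void% = (rho_theo - rho_actual)/rho_theo * 100 = (1.84 - 1.78)/1.84 * 100 = 3.26%

3.26%


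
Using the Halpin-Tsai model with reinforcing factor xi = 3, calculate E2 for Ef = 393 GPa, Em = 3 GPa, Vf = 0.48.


eta = (Ef/Em - 1)/(Ef/Em + xi) = (131.0 - 1)/(131.0 + 3) = 0.9701
E2 = Em*(1+xi*eta*Vf)/(1-eta*Vf) = 13.46 GPa

13.46 GPa


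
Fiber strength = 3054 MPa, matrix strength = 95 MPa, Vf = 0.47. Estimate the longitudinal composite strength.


sigma_1 = sigma_f*Vf + sigma_m*(1-Vf) = 3054*0.47 + 95*0.53 = 1485.7 MPa

1485.7 MPa


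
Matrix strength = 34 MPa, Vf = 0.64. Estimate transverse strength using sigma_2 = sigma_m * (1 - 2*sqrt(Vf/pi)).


factor = 1 - 2*sqrt(0.64/pi) = 0.0973
sigma_2 = 34 * 0.0973 = 3.31 MPa

3.31 MPa


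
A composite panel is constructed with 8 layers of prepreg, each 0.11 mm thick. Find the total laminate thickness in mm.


h = n * t_ply = 8 * 0.11 = 0.88 mm

0.88 mm


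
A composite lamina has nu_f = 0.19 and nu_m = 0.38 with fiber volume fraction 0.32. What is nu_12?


nu_12 = nu_f*Vf + nu_m*(1-Vf) = 0.19*0.32 + 0.38*0.68 = 0.3192

0.3192


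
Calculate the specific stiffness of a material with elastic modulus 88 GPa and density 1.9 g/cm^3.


Specific stiffness = E/rho = 88/1.9 = 46.3 GPa/(g/cm^3)

46.3 GPa/(g/cm^3)


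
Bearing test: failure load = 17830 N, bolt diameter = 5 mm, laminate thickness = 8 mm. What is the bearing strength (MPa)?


sigma_br = F/(d*h) = 17830/(5*8) = 445.8 MPa

445.8 MPa


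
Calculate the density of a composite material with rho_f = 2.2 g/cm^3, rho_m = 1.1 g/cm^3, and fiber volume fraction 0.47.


rho_c = rho_f*Vf + rho_m*(1-Vf) = 2.2*0.47 + 1.1*0.53 = 1.617 g/cm^3

1.617 g/cm^3


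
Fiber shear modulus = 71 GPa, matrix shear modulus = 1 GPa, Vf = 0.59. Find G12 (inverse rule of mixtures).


1/G12 = Vf/Gf + (1-Vf)/Gm = 0.59/71 + 0.41/1
G12 = 2.39 GPa

2.39 GPa


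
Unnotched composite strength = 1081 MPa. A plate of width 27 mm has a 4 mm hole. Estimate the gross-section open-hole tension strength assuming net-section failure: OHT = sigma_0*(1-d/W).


OHT = sigma_0*(1-d/W) = 1081*(1-4/27) = 920.9 MPa

920.9 MPa


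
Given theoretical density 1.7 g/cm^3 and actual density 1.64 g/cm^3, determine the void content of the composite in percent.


Void% = (rho_theo - rho_actual)/rho_theo * 100 = (1.7 - 1.64)/1.7 * 100 = 3.53%

3.53%


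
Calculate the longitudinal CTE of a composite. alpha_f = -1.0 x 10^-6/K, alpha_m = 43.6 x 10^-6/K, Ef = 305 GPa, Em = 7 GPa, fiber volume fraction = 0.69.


E1 = Ef*Vf + Em*(1-Vf) = 212.62
alpha_1 = (alpha_f*Ef*Vf + alpha_m*Em*(1-Vf))/E1 = -0.54 x 10^-6/K

-0.54 x 10^-6/K


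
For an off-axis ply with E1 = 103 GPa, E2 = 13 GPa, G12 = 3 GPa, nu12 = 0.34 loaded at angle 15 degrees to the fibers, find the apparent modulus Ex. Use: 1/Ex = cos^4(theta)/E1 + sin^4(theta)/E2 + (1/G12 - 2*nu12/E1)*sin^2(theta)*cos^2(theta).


cos^4(15) = 0.870513, sin^4(15) = 0.004487, sin^2(15)*cos^2(15) = 0.0625
1/G12 - 2*nu12/E1 = 1/3 - 2*0.34/103 = 0.326731 GPa^-1
1/Ex = 0.870513/103 + 0.004487/13 + 0.326731*0.0625 = 0.0292175 GPa^-1
Ex = 34.23 GPa

34.23 GPa


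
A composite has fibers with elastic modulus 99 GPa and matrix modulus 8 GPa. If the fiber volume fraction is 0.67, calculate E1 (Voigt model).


E1 = Ef*Vf + Em*(1-Vf) = 99*0.67 + 8*0.33 = 68.97 GPa

68.97 GPa


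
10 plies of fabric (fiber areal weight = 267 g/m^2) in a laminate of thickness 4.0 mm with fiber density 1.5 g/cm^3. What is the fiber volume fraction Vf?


Vf = n * FAW / (rho_f * h * 1000) = 10 * 267 / (1.5 * 4.0 * 1000) = 0.445

0.445


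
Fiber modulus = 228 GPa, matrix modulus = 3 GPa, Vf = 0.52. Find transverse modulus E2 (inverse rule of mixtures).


1/E2 = Vf/Ef + (1-Vf)/Em = 0.52/228 + 0.48/3
E2 = 6.16 GPa

6.16 GPa


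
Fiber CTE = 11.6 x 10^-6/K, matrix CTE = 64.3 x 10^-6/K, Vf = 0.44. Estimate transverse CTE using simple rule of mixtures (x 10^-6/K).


alpha_2 = alpha_f*Vf + alpha_m*(1-Vf) = 11.6*0.44 + 64.3*0.56 = 41.1 x 10^-6/K

41.1 x 10^-6/K


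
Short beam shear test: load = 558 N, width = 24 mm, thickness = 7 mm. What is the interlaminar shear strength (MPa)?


ILSS = 3F/(4bh) = 3*558/(4*24*7) = 2.49 MPa

2.49 MPa


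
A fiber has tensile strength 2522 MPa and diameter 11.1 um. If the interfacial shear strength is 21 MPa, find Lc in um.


Lc = sigma_f * d / (2 * tau_i) = 2522 * 11.1 / (2 * 21) = 666.5 um

666.5 um


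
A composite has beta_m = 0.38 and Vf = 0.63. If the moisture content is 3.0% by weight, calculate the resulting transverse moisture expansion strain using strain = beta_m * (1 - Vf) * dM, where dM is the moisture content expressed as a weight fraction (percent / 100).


dM = 3.0/100 = 0.03
strain = beta_m * (1-Vf) * dM = 0.38 * 0.37 * 0.03 = 0.004218

0.004218


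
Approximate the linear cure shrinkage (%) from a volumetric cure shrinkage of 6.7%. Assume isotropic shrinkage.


Linear shrinkage ≈ vol_shrink/3 = 6.7/3 = 2.233%

2.233%


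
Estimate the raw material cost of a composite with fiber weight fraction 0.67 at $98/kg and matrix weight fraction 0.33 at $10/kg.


Cost = cost_f*Wf + cost_m*Wm = 98*0.67 + 10*0.33 = $68.96/kg

$68.96/kg


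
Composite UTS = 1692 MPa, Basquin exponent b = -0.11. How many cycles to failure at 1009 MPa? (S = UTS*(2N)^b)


N = 0.5 * (S/UTS)^(1/b) = 0.5 * (1009/1692)^(1/-0.11) = 54.9494 cycles

54.9494 cycles


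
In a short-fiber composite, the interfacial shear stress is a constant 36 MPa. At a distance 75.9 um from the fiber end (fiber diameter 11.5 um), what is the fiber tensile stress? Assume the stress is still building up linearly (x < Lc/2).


Force balance: sigma_f * (pi*d^2/4) = tau * (pi*d) * x  ->  sigma_f = 4 * tau * x / d
sigma_f = 4 * 36 * 75.9 / 11.5 = 950.4 MPa

950.4 MPa


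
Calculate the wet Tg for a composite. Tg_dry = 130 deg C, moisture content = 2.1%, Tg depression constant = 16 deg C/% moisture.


Tg_wet = Tg_dry - k*moisture = 130 - 16*2.1 = 96.4 deg C

96.4 deg C


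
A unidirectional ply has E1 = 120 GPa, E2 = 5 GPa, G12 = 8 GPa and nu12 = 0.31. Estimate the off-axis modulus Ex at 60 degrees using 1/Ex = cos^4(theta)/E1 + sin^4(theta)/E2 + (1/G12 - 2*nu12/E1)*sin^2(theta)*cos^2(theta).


cos^4(60) = 0.0625, sin^4(60) = 0.5625, sin^2(60)*cos^2(60) = 0.1875
1/G12 - 2*nu12/E1 = 1/8 - 2*0.31/120 = 0.119833 GPa^-1
1/Ex = 0.0625/120 + 0.5625/5 + 0.119833*0.1875 = 0.1354896 GPa^-1
Ex = 7.38 GPa

7.38 GPa


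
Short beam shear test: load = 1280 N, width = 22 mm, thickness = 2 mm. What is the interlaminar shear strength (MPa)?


ILSS = 3F/(4bh) = 3*1280/(4*22*2) = 21.82 MPa

21.82 MPa


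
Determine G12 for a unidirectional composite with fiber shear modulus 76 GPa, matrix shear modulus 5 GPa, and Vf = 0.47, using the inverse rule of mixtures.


1/G12 = Vf/Gf + (1-Vf)/Gm = 0.47/76 + 0.53/5
G12 = 8.91 GPa

8.91 GPa


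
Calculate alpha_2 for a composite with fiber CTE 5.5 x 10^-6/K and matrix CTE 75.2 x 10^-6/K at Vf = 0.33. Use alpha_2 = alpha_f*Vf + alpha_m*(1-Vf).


alpha_2 = alpha_f*Vf + alpha_m*(1-Vf) = 5.5*0.33 + 75.2*0.67 = 52.2 x 10^-6/K

52.2 x 10^-6/K


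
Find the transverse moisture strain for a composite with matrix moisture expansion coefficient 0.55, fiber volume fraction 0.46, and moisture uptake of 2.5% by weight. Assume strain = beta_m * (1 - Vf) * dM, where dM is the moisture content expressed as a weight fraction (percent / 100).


dM = 2.5/100 = 0.025
strain = beta_m * (1-Vf) * dM = 0.55 * 0.54 * 0.025 = 0.007425

0.007425


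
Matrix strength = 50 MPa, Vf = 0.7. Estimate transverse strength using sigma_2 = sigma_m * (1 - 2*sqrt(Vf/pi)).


factor = 1 - 2*sqrt(0.7/pi) = 0.0559
sigma_2 = 50 * 0.0559 = 2.8 MPa

2.8 MPa


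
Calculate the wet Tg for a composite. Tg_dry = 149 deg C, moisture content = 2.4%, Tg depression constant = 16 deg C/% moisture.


Tg_wet = Tg_dry - k*moisture = 149 - 16*2.4 = 110.6 deg C

110.6 deg C


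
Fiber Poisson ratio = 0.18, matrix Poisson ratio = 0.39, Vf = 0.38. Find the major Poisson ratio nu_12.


nu_12 = nu_f*Vf + nu_m*(1-Vf) = 0.18*0.38 + 0.39*0.62 = 0.3102

0.3102


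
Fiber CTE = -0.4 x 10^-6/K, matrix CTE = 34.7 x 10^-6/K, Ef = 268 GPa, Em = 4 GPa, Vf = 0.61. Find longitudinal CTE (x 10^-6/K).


E1 = Ef*Vf + Em*(1-Vf) = 165.04
alpha_1 = (alpha_f*Ef*Vf + alpha_m*Em*(1-Vf))/E1 = -0.07 x 10^-6/K

-0.07 x 10^-6/K


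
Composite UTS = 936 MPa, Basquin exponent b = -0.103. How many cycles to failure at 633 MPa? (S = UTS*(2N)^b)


N = 0.5 * (S/UTS)^(1/b) = 0.5 * (633/936)^(1/-0.103) = 22.2953 cycles

22.2953 cycles


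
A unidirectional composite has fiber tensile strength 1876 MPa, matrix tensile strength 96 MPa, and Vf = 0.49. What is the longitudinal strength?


sigma_1 = sigma_f*Vf + sigma_m*(1-Vf) = 1876*0.49 + 96*0.51 = 968.2 MPa

968.2 MPa
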